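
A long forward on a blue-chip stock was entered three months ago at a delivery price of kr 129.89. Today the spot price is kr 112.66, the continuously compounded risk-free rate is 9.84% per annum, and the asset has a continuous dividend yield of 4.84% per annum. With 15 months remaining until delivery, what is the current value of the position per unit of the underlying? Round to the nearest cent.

-kr 8.81

Current fair forward for the remaining 15 months: F = S·e^((r − q)·T), (r − q) = 0.0984 − 0.0484 = 0.0500
F = 112.66 · e^(0.0500 × 15/12) = 112.66 × 1.064494 = 119.9259
Value of long forward = (F − K)·e^(−rT) = (119.9259 − 129.89) · e^(−0.0984·15/12)
= -9.9641 × 0.884264 = -8.81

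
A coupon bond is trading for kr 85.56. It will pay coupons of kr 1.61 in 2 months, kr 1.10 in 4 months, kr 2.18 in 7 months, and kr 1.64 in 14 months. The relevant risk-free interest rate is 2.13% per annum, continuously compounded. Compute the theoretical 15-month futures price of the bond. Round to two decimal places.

PV(coupons) I = 1.61·e^(−0.0213·2/12) + 1.10·e^(−0.0213·4/12) + 2.18·e^(−0.0213·7/12) + 1.64·e^(−0.0213·14/12)
I = 1.6043 + 1.0922 + 2.1531 + 1.5997 = 6.4493
F = (S − I)·e^(rT) = (85.56 − 6.4493) · e^(0.0213·15/12)
= 79.1107 · e^0.026625 = 79.1107 × 1.026983 = kr 81.25

kr 81.25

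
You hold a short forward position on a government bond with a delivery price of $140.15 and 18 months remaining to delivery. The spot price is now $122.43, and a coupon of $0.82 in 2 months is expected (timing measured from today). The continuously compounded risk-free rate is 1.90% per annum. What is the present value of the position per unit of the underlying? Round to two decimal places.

$14.60

PV(remaining coupons) I = 0.82·e^(−0.0190·2/12) = 0.8174
Current forward F = (S − I)·e^(rT) = (122.43 − 0.8174)·e^(0.0190·18/12) = 121.6126 × 1.028910 = 125.1284
Value (long) = (F − K)·e^(−rT) = (125.1284 − 140.15) × 0.971902 = -14.5995
Short position value = −(long value) = $14.60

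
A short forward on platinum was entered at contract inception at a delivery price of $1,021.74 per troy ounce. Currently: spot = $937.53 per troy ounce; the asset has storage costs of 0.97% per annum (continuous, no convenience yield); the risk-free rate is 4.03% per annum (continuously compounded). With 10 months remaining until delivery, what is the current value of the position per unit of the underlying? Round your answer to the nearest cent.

Current fair forward for the remaining 10 months: F = S·e^((r + u)·T), (r + u) = 0.0403 + 0.0097 = 0.0500
F = 937.53 · e^(0.0500 × 10/12) = 937.53 × 1.042547 = 977.4191
Value of long forward = (F − K)·e^(−rT) = (977.4191 − 1021.74) · e^(−0.0403·10/12)
= -44.3209 × 0.966974 = -42.86
Short position value = −(long value) = $42.86

$42.86 per troy ounce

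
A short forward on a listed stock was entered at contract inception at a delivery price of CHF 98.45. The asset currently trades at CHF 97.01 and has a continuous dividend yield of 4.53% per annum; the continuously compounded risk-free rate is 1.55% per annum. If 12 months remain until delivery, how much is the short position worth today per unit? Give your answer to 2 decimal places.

Current fair forward for the remaining 12 months: F = S·e^((r − q)·T), (r − q) = 0.0155 − 0.0453 = -0.0298
F = 97.01 · e^(-0.0298 × 12/12) = 97.01 × 0.970640 = 94.1618
Value of long forward = (F − K)·e^(−rT) = (94.1618 − 98.45) · e^(−0.0155·12/12)
= -4.2882 × 0.984620 = -4.22
Short position value = −(long value) = CHF 4.22

CHF 4.22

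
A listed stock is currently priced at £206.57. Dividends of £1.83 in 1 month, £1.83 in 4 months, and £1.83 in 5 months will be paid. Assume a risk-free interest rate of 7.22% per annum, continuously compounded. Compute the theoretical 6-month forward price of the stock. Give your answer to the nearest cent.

PV(dividends) I = 1.83·e^(−0.0722·1/12) + 1.83·e^(−0.0722·4/12) + 1.83·e^(−0.0722·5/12)
I = 1.8190 + 1.7865 + 1.7758 = 5.3813
F = (S − I)·e^(rT) = (206.57 − 5.3813) · e^(0.0722·6/12)
= 201.1887 · e^0.036100 = 201.1887 × 1.036760 = £208.58

£208.58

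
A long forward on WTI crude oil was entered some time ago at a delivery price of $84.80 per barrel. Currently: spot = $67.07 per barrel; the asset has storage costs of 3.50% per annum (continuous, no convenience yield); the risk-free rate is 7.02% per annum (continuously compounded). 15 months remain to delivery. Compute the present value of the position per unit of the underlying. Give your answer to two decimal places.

-$7.61 per barrel

Current fair forward for the remaining 15 months: F = S·e^((r + u)·T), (r + u) = 0.0702 + 0.0350 = 0.1052
F = 67.07 · e^(0.1052 × 15/12) = 67.07 × 1.140538 = 76.4959
Value of long forward = (F − K)·e^(−rT) = (76.4959 − 84.80) · e^(−0.0702·15/12)
= -8.3041 × 0.915990 = -7.61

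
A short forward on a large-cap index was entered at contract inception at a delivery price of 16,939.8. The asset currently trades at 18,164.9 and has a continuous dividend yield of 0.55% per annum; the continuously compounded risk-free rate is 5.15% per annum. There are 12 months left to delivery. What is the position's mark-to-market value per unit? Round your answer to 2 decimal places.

Current fair forward for the remaining 12 months: F = S·e^((r − q)·T), (r − q) = 0.0515 − 0.0055 = 0.0460
F = 18164.9 · e^(0.0460 × 12/12) = 18164.9 × 1.04707441 = 19020.0020
Value of long forward = (F − K)·e^(−rT) = (19020.0020 − 16939.8) · e^(−0.0515·12/12)
= 2080.2020 × 0.94980365 = 1975.78
Short position value = −(long value) = -1975.78

-1975.78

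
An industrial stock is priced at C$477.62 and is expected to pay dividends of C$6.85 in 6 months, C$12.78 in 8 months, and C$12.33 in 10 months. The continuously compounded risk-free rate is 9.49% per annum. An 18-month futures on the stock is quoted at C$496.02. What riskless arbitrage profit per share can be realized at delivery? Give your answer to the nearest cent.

PV(dividends) I = 6.85·e^(−0.0949·6/12) + 12.78·e^(−0.0949·8/12) + 12.33·e^(−0.0949·10/12) = 29.9215
Fair futures F* = (S − I)·e^(rT) = (477.62 − 29.9215)·e^0.142350 = 447.6985 × 1.152980 = 516.1874
Market C$496.02 < fair 516.1874: forward underpriced → reverse cash-and-carry (short the stock, invest proceeds at r, pay the dividends, go long the forward).
Profit at T = |F_mkt − F*| = |496.02 − 516.1874| = C$20.17 per share

C$20.17 per share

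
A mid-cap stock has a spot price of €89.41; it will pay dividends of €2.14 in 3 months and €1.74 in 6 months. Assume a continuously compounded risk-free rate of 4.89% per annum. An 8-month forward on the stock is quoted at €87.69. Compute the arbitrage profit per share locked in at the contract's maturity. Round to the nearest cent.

PV(dividends) I = 2.14·e^(−0.0489·3/12) + 1.74·e^(−0.0489·6/12) = 3.8120
Fair forward F* = (S − I)·e^(rT) = (89.41 − 3.8120)·e^0.032600 = 85.5980 × 1.033137 = 88.4345
Market €87.69 < fair 88.4345: forward underpriced → reverse cash-and-carry (short the stock, invest proceeds at r, pay the dividends, go long the forward).
Profit at T = |F_mkt − F*| = |87.69 − 88.4345| = €0.74 per share

€0.74 per share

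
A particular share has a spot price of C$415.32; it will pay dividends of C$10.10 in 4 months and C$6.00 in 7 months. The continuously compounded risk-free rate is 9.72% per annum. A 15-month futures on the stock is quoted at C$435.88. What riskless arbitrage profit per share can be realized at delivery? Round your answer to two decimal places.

C$15.65 per share

PV(dividends) I = 10.10·e^(−0.0972·4/12) + 6.00·e^(−0.0972·7/12) = 15.4473
Fair futures F* = (S − I)·e^(rT) = (415.32 − 15.4473)·e^0.121500 = 399.8727 × 1.129189 = 451.5319
Market C$435.88 < fair 451.5319: forward underpriced → reverse cash-and-carry (short the stock, invest proceeds at r, pay the dividends, go long the forward).
Profit at T = |F_mkt − F*| = |435.88 − 451.5319| = C$15.65 per share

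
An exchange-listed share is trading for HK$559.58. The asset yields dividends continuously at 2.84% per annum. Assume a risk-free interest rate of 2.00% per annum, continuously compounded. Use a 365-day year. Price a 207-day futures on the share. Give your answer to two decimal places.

F = S·e^((r − q)T) = 559.58 · e^((0.0200 − 0.0284) × 207/365)
= 559.58 · e^-0.004764 = 559.58 × 0.995247
F = HK$556.92

HK$556.92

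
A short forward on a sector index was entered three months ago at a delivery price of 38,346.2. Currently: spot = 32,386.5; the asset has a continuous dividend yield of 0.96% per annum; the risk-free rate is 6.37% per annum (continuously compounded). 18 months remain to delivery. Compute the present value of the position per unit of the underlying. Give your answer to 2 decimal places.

Current fair forward for the remaining 18 months: F = S·e^((r − q)·T), (r − q) = 0.0637 − 0.0096 = 0.0541
F = 32386.5 · e^(0.0541 × 18/12) = 32386.5 × 1.08453356 = 35124.2461
Value of long forward = (F − K)·e^(−rT) = (35124.2461 − 38346.2) · e^(−0.0637·18/12)
= -3221.9539 × 0.90887292 = -2928.35
Short position value = −(long value) = 2928.35

2928.35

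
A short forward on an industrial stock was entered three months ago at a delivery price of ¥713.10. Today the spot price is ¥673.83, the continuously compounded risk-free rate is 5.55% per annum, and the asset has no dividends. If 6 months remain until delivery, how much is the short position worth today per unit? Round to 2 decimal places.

¥19.75

Current fair forward for the remaining 6 months: F = S·e^(r·T), r = 0.0555
F = 673.83 · e^(0.0555 × 6/12) = 673.83 × 1.028139 = 692.7909
Value of long forward = (F − K)·e^(−rT) = (692.7909 − 713.10) · e^(−0.0555·6/12)
= -20.3091 × 0.972631 = -19.75
Short position value = −(long value) = ¥19.75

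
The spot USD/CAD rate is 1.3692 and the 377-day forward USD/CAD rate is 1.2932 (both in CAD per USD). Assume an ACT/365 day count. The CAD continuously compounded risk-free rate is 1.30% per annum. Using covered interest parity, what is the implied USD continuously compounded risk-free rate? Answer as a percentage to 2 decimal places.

6.83%

F = S·e^((r_CAD − r_USD)T) ⇒ r_USD = r_CAD − ln(F/S)/T
ln(1.2932/1.3692) = -0.057107; /(377/365) = -0.055289
r_USD = 0.0130 + 0.055289 = 0.068289
r_USD = 6.83%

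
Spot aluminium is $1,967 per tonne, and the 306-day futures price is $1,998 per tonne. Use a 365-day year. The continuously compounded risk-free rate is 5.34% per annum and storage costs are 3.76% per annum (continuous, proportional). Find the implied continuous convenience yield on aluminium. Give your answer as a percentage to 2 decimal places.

7.23%

F = S·e^((r+u−y)T) ⇒ (r+u−y) = ln(F/S)/T
ln(1998/1967) = 0.015637; /T ⇒ 0.018652
y = r + u − ln(F/S)/T = 0.0534 + 0.0376 − 0.018652 = 0.072348
y = 7.23%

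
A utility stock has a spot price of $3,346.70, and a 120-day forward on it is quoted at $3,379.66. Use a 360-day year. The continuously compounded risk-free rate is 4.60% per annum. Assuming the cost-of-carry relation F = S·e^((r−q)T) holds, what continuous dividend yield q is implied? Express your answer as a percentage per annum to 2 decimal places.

From F = S·e^((r−q)T): (r − q) = ln(F/S)/T
ln(3379.66/3346.70) = ln(1.009849) = 0.009801
(r − q) = 0.009801 / (120/360) = 0.029403
q = r − ln(F/S)/T = 0.0460 − 0.029403 = 0.016597
q = 1.66%

1.66%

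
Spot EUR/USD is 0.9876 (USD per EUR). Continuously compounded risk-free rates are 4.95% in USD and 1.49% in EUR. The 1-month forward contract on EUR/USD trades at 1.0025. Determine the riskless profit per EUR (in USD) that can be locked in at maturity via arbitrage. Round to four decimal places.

0.0120 per EUR (in USD)

Fair forward: F* = S·e^(carry·T), with carry = (r_USD − r_EUR) = 0.0495 − 0.0149 = 0.0346
F* = 0.9876 · e^(0.0346 × 1/12) = 0.9876 · e^0.002883 = 0.9876 × 1.002887 = 0.9905
Market 1.0025 > fair 0.9905: forward overpriced → cash-and-carry (buy spot, short the forward).
At maturity, profit = |F_mkt − F*| = |1.0025 − 0.9905| = 0.0120 per EUR (in USD)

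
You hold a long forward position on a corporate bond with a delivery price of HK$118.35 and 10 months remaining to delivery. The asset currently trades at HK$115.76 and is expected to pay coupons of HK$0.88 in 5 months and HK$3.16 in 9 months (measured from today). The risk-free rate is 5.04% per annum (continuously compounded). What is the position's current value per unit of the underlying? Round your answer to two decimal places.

-HK$1.63

PV(remaining coupons) I = 0.88·e^(−0.0504·5/12) + 3.16·e^(−0.0504·9/12) = 3.9045
Current forward F = (S − I)·e^(rT) = (115.76 − 3.9045)·e^(0.0504·10/12) = 111.8555 × 1.042894 = 116.6534
Value (long) = (F − K)·e^(−rT) = (116.6534 − 118.35) × 0.958870 = -1.6268
Value = -HK$1.63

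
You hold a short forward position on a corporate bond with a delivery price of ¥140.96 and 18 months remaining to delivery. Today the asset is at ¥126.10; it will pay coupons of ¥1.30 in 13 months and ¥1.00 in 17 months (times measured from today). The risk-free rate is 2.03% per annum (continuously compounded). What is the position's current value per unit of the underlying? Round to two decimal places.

PV(remaining coupons) I = 1.30·e^(−0.0203·13/12) + 1.00·e^(−0.0203·17/12) = 2.2434
Current forward F = (S − I)·e^(rT) = (126.10 − 2.2434)·e^(0.0203·18/12) = 123.8566 × 1.030918 = 127.6860
Value (long) = (F − K)·e^(−rT) = (127.6860 − 140.96) × 0.970009 = -12.8759
Short position value = −(long value) = ¥12.88

¥12.88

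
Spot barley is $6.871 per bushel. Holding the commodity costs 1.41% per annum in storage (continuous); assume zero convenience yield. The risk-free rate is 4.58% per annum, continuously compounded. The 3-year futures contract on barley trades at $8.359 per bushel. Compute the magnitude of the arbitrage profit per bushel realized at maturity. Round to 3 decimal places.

$0.135 per bushel

Fair futures: F* = S·e^(carry·T), with carry = (r + u) = 0.0458 + 0.0141 = 0.0599
F* = 6.871 · e^(0.0599 × 3) = 6.871 · e^0.179700 = 6.871 × 1.196858 = $8.2236
Market $8.359 > fair $8.2236: forward overpriced → cash-and-carry (buy spot, short the forward).
At maturity, profit = |F_mkt − F*| = |8.359 − 8.2236| = $0.135 per bushel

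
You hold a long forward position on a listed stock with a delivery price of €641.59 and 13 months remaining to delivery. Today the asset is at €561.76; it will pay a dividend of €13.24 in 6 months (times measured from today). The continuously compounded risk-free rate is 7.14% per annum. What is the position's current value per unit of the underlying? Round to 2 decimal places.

-€44.85

PV(remaining dividends) I = 13.24·e^(−0.0714·6/12) = 12.7757
Current forward F = (S − I)·e^(rT) = (561.76 − 12.7757)·e^(0.0714·13/12) = 548.9843 × 1.080420 = 593.1336
Value (long) = (F − K)·e^(−rT) = (593.1336 − 641.59) × 0.925566 = -44.8496
Value = -€44.85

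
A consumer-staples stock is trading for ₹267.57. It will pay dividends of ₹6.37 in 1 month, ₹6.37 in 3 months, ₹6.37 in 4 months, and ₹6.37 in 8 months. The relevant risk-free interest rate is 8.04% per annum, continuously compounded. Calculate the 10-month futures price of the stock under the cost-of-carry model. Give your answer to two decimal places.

₹259.58

PV(dividends) I = 6.37·e^(−0.0804·1/12) + 6.37·e^(−0.0804·3/12) + 6.37·e^(−0.0804·4/12) + 6.37·e^(−0.0804·8/12)
I = 6.3275 + 6.2432 + 6.2016 + 6.0376 = 24.8099
F = (S − I)·e^(rT) = (267.57 − 24.8099) · e^(0.0804·10/12)
= 242.7601 · e^0.067000 = 242.7601 × 1.069295 = ₹259.58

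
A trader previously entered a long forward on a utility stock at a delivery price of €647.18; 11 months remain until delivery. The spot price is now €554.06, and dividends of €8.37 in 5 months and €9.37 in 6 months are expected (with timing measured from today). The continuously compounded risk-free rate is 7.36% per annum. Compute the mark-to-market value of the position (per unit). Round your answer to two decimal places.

-€68.05

PV(remaining dividends) I = 8.37·e^(−0.0736·5/12) + 9.37·e^(−0.0736·6/12) = 17.1487
Current forward F = (S − I)·e^(rT) = (554.06 − 17.1487)·e^(0.0736·11/12) = 536.9113 × 1.069795 = 574.3850
Value (long) = (F − K)·e^(−rT) = (574.3850 − 647.18) × 0.934759 = -68.0458
Value = -€68.05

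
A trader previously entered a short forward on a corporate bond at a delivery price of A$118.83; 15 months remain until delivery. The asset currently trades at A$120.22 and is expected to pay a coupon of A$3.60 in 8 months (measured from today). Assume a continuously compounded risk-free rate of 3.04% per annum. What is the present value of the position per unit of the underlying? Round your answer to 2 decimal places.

-A$2.29

PV(remaining coupons) I = 3.60·e^(−0.0304·8/12) = 3.5278
Current forward F = (S − I)·e^(rT) = (120.22 − 3.5278)·e^(0.0304·15/12) = 116.6922 × 1.038731 = 121.2118
Value (long) = (F − K)·e^(−rT) = (121.2118 − 118.83) × 0.962713 = 2.2930
Short position value = −(long value) = -A$2.29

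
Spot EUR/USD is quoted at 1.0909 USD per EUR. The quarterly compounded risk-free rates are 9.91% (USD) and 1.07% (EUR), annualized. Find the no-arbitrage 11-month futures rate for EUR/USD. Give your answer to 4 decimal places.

1.1817

By covered interest parity, F = S · (1+r_USD/4)^(4T) / (1+r_EUR/4)^(4T)
= 1.0909 × 1.093884 / 1.009843 = 1.0909 × 1.083222
F = 1.1817 USD per EUR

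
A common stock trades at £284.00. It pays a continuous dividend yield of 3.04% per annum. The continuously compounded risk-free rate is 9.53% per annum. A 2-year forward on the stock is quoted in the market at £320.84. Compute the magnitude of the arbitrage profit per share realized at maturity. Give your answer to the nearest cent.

Fair forward: F* = S·e^(carry·T), with carry = (r − q) = 0.0953 − 0.0304 = 0.0649
F* = 284.00 · e^(0.0649 × 2) = 284.00 · e^0.129800 = 284.00 × 1.138601 = £323.3627
Market £320.84 < fair £323.3627: forward underpriced → reverse cash-and-carry (short spot, go long the forward).
At maturity, profit = |F_mkt − F*| = |320.84 − 323.3627| = £2.52 per share

£2.52 per share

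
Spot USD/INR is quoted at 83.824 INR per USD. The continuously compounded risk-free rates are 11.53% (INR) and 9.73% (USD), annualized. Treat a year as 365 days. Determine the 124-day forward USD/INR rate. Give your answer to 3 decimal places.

84.338

F = S·e^((r_INR − r_USD)T) = 83.824 · e^((0.1153 − 0.0973) × 124/365)
= 83.824 · e^0.006115 = 83.824 × 1.006134
F = 84.338 INR per USD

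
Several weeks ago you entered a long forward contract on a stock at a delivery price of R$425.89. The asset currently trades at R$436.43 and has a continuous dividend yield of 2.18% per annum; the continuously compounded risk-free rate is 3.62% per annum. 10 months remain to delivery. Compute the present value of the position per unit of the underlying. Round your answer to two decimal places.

Current fair forward for the remaining 10 months: F = S·e^((r − q)·T), (r − q) = 0.0362 − 0.0218 = 0.0144
F = 436.43 · e^(0.0144 × 10/12) = 436.43 × 1.012072 = 441.6986
Value of long forward = (F − K)·e^(−rT) = (441.6986 − 425.89) · e^(−0.0362·10/12)
= 15.8086 × 0.970284 = 15.34

R$15.34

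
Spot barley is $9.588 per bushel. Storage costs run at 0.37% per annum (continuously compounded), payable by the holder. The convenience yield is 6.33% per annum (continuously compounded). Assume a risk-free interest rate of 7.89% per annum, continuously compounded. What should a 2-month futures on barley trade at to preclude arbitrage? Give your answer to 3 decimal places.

$9.619 per bushel

Net carry = r + u − y = 0.0789 + 0.0037 − 0.0633 = 0.0193
F = S·e^((r+u−y)T) = 9.588 · e^(0.0193 × 2/12) = 9.588 · e^0.003217
= 9.588 × 1.003222 = $9.619 per bushel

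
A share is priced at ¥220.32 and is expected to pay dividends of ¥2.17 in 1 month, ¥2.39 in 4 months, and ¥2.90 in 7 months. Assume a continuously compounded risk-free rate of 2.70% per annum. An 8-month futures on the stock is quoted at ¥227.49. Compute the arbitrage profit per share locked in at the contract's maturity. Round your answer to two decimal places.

PV(dividends) I = 2.17·e^(−0.0270·1/12) + 2.39·e^(−0.0270·4/12) + 2.90·e^(−0.0270·7/12) = 7.3884
Fair futures F* = (S − I)·e^(rT) = (220.32 − 7.3884)·e^0.018000 = 212.9316 × 1.018163 = 216.7991
Market ¥227.49 > fair 216.7991: forward overpriced → cash-and-carry (borrow at r, buy the stock and collect the dividends, short the forward).
Profit at T = |F_mkt − F*| = |227.49 − 216.7991| = ¥10.69 per share

¥10.69 per share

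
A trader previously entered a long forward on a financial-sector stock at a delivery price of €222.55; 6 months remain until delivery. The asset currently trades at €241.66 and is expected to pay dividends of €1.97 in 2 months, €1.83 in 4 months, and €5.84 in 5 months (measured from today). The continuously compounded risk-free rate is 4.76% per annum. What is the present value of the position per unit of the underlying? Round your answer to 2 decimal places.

PV(remaining dividends) I = 1.97·e^(−0.0476·2/12) + 1.83·e^(−0.0476·4/12) + 5.84·e^(−0.0476·5/12) = 9.4809
Current forward F = (S − I)·e^(rT) = (241.66 − 9.4809)·e^(0.0476·6/12) = 232.1791 × 1.024085 = 237.7711
Value (long) = (F − K)·e^(−rT) = (237.7711 − 222.55) × 0.976481 = 14.8631
Value = €14.86

€14.86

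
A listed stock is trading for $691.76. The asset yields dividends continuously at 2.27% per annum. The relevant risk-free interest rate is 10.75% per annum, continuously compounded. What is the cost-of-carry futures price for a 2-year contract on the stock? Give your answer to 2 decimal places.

$819.62

F = S·e^((r − q)T) = 691.76 · e^((0.1075 − 0.0227) × 2)
= 691.76 · e^0.169600 = 691.76 × 1.184831
F = $819.62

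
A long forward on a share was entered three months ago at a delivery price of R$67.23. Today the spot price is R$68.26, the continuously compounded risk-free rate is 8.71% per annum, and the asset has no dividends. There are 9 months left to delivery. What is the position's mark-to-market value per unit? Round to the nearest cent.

Current fair forward for the remaining 9 months: F = S·e^(r·T), r = 0.0871
F = 68.26 · e^(0.0871 × 9/12) = 68.26 × 1.067506 = 72.8680
Value of long forward = (F − K)·e^(−rT) = (72.8680 − 67.23) · e^(−0.0871·9/12)
= 5.6380 × 0.936763 = 5.28

R$5.28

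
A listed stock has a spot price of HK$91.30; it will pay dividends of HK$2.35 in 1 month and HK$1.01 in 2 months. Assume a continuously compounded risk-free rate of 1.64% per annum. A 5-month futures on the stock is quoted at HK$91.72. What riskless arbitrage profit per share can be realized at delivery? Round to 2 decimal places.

PV(dividends) I = 2.35·e^(−0.0164·1/12) + 1.01·e^(−0.0164·2/12) = 3.3540
Fair futures F* = (S − I)·e^(rT) = (91.30 − 3.3540)·e^0.006833 = 87.9460 × 1.006856 = 88.5490
Market HK$91.72 > fair 88.5490: forward overpriced → cash-and-carry (borrow at r, buy the stock and collect the dividends, short the forward).
Profit at T = |F_mkt − F*| = |91.72 − 88.5490| = HK$3.17 per share

HK$3.17 per share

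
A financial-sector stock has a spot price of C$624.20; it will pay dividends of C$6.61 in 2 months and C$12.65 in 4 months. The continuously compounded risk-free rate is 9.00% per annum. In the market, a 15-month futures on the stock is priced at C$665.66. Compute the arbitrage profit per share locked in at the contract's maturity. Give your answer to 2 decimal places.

PV(dividends) I = 6.61·e^(−0.0900·2/12) + 12.65·e^(−0.0900·4/12) = 18.7877
Fair futures F* = (S − I)·e^(rT) = (624.20 − 18.7877)·e^0.112500 = 605.4123 × 1.119072 = 677.5000
Market C$665.66 < fair 677.5000: forward underpriced → reverse cash-and-carry (short the stock, invest proceeds at r, pay the dividends, go long the forward).
Profit at T = |F_mkt − F*| = |665.66 − 677.5000| = C$11.84 per share

C$11.84 per share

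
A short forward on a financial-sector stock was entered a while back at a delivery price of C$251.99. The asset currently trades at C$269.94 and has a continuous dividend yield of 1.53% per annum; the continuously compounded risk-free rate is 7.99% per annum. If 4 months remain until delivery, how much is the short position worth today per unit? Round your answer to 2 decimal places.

-C$23.20

Current fair forward for the remaining 4 months: F = S·e^((r − q)·T), (r − q) = 0.0799 − 0.0153 = 0.0646
F = 269.94 · e^(0.0646 × 4/12) = 269.94 × 1.021767 = 275.8158
Value of long forward = (F − K)·e^(−rT) = (275.8158 − 251.99) · e^(−0.0799·4/12)
= 23.8258 × 0.973718 = 23.20
Short position value = −(long value) = -C$23.20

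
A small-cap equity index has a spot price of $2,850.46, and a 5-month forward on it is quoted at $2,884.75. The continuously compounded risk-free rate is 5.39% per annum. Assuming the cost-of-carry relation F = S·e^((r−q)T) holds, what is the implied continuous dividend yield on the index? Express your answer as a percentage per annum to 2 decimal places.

2.52%

From F = S·e^((r−q)T): (r − q) = ln(F/S)/T
ln(2884.75/2850.46) = ln(1.012030) = 0.011958
(r − q) = 0.011958 / (5/12) = 0.028699
q = r − ln(F/S)/T = 0.0539 − 0.028699 = 0.025201
q = 2.52%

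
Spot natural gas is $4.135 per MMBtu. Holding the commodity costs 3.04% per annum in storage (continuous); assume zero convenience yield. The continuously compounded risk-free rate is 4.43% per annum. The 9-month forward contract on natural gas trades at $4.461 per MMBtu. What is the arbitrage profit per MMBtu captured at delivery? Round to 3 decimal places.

Fair forward: F* = S·e^(carry·T), with carry = (r + u) = 0.0443 + 0.0304 = 0.0747
F* = 4.135 · e^(0.0747 × 9/12) = 4.135 · e^0.056025 = 4.135 × 1.057624 = $4.3733
Market $4.461 > fair $4.3733: forward overpriced → cash-and-carry (buy spot, short the forward).
At maturity, profit = |F_mkt − F*| = |4.461 − 4.3733| = $0.088 per MMBtu

$0.088 per MMBtu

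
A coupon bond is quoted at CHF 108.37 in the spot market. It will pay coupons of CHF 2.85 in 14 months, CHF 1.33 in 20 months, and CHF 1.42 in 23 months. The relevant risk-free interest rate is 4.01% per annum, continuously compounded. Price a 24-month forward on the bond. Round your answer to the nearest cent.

PV(coupons) I = 2.85·e^(−0.0401·14/12) + 1.33·e^(−0.0401·20/12) + 1.42·e^(−0.0401·23/12)
I = 2.7197 + 1.2440 + 1.3149 = 5.2786
F = (S − I)·e^(rT) = (108.37 − 5.2786) · e^(0.0401·24/12)
= 103.0914 · e^0.080200 = 103.0914 × 1.083504 = CHF 111.70

CHF 111.70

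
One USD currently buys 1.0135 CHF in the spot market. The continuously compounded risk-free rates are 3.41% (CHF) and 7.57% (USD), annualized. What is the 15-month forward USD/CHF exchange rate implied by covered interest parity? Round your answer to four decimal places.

F = S·e^((r_CHF − r_USD)T) = 1.0135 · e^((0.0341 − 0.0757) × 15/12)
= 1.0135 · e^-0.052000 = 1.0135 × 0.949329
F = 0.9621 CHF per USD

0.9621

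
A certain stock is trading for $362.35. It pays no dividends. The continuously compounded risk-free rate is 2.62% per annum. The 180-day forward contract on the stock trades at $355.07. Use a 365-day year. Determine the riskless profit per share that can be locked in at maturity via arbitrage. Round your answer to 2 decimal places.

$11.99 per share

Fair forward: F* = S·e^(carry·T), with carry = r = 0.0262
F* = 362.35 · e^(0.0262 × 180/365) = 362.35 · e^0.012921 = 362.35 × 1.013005 = $367.0624
Market $355.07 < fair $367.0624: forward underpriced → reverse cash-and-carry (short spot, go long the forward).
At maturity, profit = |F_mkt − F*| = |355.07 − 367.0624| = $11.99 per share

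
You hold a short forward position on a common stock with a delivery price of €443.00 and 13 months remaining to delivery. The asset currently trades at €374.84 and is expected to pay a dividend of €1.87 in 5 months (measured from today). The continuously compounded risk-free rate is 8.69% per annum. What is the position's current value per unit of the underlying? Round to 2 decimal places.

€30.16

PV(remaining dividends) I = 1.87·e^(−0.0869·5/12) = 1.8035
Current forward F = (S − I)·e^(rT) = (374.84 − 1.8035)·e^(0.0869·13/12) = 373.0365 × 1.098715 = 409.8608
Value (long) = (F − K)·e^(−rT) = (409.8608 − 443.00) × 0.910154 = -30.1618
Short position value = −(long value) = €30.16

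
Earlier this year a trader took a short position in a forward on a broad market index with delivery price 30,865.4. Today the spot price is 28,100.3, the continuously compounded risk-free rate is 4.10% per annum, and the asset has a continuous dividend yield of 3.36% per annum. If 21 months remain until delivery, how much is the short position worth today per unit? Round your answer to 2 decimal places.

2232.75

Current fair forward for the remaining 21 months: F = S·e^((r − q)·T), (r − q) = 0.0410 − 0.0336 = 0.0074
F = 28100.3 · e^(0.0074 × 21/12) = 28100.3 × 1.01303421 = 28466.5652
Value of long forward = (F − K)·e^(−rT) = (28466.5652 − 30865.4) · e^(−0.0410·21/12)
= -2398.8348 × 0.93076356 = -2232.75
Short position value = −(long value) = 2232.75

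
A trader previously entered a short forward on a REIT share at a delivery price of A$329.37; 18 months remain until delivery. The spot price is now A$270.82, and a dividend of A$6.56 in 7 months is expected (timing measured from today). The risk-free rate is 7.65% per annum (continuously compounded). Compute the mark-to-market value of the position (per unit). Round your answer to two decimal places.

PV(remaining dividends) I = 6.56·e^(−0.0765·7/12) = 6.2737
Current forward F = (S − I)·e^(rT) = (270.82 − 6.2737)·e^(0.0765·18/12) = 264.5463 × 1.121593 = 296.7133
Value (long) = (F − K)·e^(−rT) = (296.7133 − 329.37) × 0.891589 = -29.1164
Short position value = −(long value) = A$29.12

A$29.12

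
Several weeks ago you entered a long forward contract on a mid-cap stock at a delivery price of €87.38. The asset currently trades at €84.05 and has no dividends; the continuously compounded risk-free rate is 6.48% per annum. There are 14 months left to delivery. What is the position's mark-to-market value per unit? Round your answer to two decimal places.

€3.03

Current fair forward for the remaining 14 months: F = S·e^(r·T), r = 0.0648
F = 84.05 · e^(0.0648 × 14/12) = 84.05 × 1.078531 = 90.6505
Value of long forward = (F − K)·e^(−rT) = (90.6505 − 87.38) · e^(−0.0648·14/12)
= 3.2705 × 0.927187 = 3.03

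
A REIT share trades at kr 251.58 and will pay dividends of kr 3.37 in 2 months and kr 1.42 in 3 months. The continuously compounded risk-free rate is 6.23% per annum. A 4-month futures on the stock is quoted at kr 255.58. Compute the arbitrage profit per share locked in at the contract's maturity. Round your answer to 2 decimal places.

kr 3.55 per share

PV(dividends) I = 3.37·e^(−0.0623·2/12) + 1.42·e^(−0.0623·3/12) = 4.7332
Fair futures F* = (S − I)·e^(rT) = (251.58 − 4.7332)·e^0.020767 = 246.8468 × 1.020984 = 252.0266
Market kr 255.58 > fair 252.0266: forward overpriced → cash-and-carry (borrow at r, buy the stock and collect the dividends, short the forward).
Profit at T = |F_mkt − F*| = |255.58 − 252.0266| = kr 3.55 per share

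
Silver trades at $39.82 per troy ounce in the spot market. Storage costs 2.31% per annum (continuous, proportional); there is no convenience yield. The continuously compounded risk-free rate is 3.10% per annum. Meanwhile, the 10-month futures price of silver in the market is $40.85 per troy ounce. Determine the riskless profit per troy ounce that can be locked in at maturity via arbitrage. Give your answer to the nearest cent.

$0.81 per troy ounce

Fair futures: F* = S·e^(carry·T), with carry = (r + u) = 0.0310 + 0.0231 = 0.0541
F* = 39.82 · e^(0.0541 × 10/12) = 39.82 · e^0.045083 = 39.82 × 1.046115 = $41.6563
Market $40.85 < fair $41.6563: forward underpriced → reverse cash-and-carry (short spot, go long the forward).
At maturity, profit = |F_mkt − F*| = |40.85 − 41.6563| = $0.81 per troy ounce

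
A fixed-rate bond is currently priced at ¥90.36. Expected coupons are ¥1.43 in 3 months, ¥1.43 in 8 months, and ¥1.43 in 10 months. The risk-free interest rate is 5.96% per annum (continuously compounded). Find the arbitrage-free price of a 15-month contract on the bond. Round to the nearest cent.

PV(coupons) I = 1.43·e^(−0.0596·3/12) + 1.43·e^(−0.0596·8/12) + 1.43·e^(−0.0596·10/12)
I = 1.4089 + 1.3743 + 1.3607 = 4.1439
F = (S − I)·e^(rT) = (90.36 − 4.1439) · e^(0.0596·15/12)
= 86.2161 · e^0.074500 = 86.2161 × 1.077345 = ¥92.88

¥92.88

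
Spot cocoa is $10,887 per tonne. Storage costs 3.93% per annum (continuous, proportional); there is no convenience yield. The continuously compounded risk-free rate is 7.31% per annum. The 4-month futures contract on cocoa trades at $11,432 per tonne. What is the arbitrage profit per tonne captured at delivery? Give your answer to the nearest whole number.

$129 per tonne

Fair futures: F* = S·e^(carry·T), with carry = (r + u) = 0.0731 + 0.0393 = 0.1124
F* = 10887 · e^(0.1124 × 4/12) = 10887 · e^0.037467 = 10887 × 1.038178 = $11302.6439
Market $11432 > fair $11302.6439: forward overpriced → cash-and-carry (buy spot, short the forward).
At maturity, profit = |F_mkt − F*| = |11432 − 11302.6439| = $129 per tonne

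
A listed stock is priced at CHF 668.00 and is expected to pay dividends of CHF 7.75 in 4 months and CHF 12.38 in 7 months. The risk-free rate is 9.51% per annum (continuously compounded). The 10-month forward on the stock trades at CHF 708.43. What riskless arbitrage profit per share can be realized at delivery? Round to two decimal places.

CHF 6.14 per share

PV(dividends) I = 7.75·e^(−0.0951·4/12) + 12.38·e^(−0.0951·7/12) = 19.2201
Fair forward F* = (S − I)·e^(rT) = (668.00 − 19.2201)·e^0.079250 = 648.7799 × 1.082475 = 702.2880
Market CHF 708.43 > fair 702.2880: forward overpriced → cash-and-carry (borrow at r, buy the stock and collect the dividends, short the forward).
Profit at T = |F_mkt − F*| = |708.43 − 702.2880| = CHF 6.14 per share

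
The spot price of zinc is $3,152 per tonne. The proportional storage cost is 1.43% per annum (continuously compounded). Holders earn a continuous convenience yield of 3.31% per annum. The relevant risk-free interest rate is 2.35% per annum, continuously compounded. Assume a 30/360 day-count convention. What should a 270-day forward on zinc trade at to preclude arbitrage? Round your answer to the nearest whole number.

$3,163 per tonne

Net carry = r + u − y = 0.0235 + 0.0143 − 0.0331 = 0.0047
F = S·e^((r+u−y)T) = 3152 · e^(0.0047 × 270/360) = 3152 · e^0.003525
= 3152 × 1.003531 = $3,163 per tonne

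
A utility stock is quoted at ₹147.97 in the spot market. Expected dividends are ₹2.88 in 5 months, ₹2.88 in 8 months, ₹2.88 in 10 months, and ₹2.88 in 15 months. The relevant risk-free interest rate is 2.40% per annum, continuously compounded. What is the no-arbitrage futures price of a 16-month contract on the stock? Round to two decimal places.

₹141.11

PV(dividends) I = 2.88·e^(−0.0240·5/12) + 2.88·e^(−0.0240·8/12) + 2.88·e^(−0.0240·10/12) + 2.88·e^(−0.0240·15/12)
I = 2.8513 + 2.8343 + 2.8230 + 2.7949 = 11.3035
F = (S − I)·e^(rT) = (147.97 − 11.3035) · e^(0.0240·16/12)
= 136.6665 · e^0.032000 = 136.6665 × 1.032518 = ₹141.11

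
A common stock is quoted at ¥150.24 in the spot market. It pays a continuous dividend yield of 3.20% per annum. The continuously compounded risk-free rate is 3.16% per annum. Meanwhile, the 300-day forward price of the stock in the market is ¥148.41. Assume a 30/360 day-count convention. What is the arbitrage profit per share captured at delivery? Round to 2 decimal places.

Fair forward: F* = S·e^(carry·T), with carry = (r − q) = 0.0316 − 0.0320 = -0.0004
F* = 150.24 · e^(-0.0004 × 300/360) = 150.24 · e^-0.000333 = 150.24 × 0.999667 = ¥150.1900
Market ¥148.41 < fair ¥150.1900: forward underpriced → reverse cash-and-carry (short spot, go long the forward).
At maturity, profit = |F_mkt − F*| = |148.41 − 150.1900| = ¥1.78 per share

¥1.78 per share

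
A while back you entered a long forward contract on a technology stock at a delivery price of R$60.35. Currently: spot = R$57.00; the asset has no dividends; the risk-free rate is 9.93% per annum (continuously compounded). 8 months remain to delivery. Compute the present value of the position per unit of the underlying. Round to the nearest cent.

R$0.52

Current fair forward for the remaining 8 months: F = S·e^(r·T), r = 0.0993
F = 57.00 · e^(0.0993 × 8/12) = 57.00 × 1.068440 = 60.9011
Value of long forward = (F − K)·e^(−rT) = (60.9011 − 60.35) · e^(−0.0993·8/12)
= 0.5511 × 0.935944 = 0.52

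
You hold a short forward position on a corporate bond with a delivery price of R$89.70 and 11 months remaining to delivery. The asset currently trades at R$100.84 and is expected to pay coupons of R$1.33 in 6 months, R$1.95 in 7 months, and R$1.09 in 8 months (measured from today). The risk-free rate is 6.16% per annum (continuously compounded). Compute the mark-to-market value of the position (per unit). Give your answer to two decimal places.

-R$11.85

PV(remaining coupons) I = 1.33·e^(−0.0616·6/12) + 1.95·e^(−0.0616·7/12) + 1.09·e^(−0.0616·8/12) = 4.2170
Current forward F = (S − I)·e^(rT) = (100.84 − 4.2170)·e^(0.0616·11/12) = 96.6230 × 1.058091 = 102.2359
Value (long) = (F − K)·e^(−rT) = (102.2359 − 89.70) × 0.945098 = 11.8477
Short position value = −(long value) = -R$11.85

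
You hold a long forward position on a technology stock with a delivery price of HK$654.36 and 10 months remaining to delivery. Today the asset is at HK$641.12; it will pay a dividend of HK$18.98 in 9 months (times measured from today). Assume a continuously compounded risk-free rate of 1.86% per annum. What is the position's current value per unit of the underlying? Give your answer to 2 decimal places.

-HK$21.89

PV(remaining dividends) I = 18.98·e^(−0.0186·9/12) = 18.7171
Current forward F = (S − I)·e^(rT) = (641.12 − 18.7171)·e^(0.0186·10/12) = 622.4029 × 1.015621 = 632.1255
Value (long) = (F − K)·e^(−rT) = (632.1255 − 654.36) × 0.984620 = -21.8925
Value = -HK$21.89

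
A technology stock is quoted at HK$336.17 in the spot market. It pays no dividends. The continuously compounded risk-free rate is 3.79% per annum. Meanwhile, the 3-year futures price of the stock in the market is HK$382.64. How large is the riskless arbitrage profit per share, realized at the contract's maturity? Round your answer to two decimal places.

Fair futures: F* = S·e^(carry·T), with carry = r = 0.0379
F* = 336.17 · e^(0.0379 × 3) = 336.17 · e^0.113700 = 336.17 × 1.120416 = HK$376.6502
Market HK$382.64 > fair HK$376.6502: forward overpriced → cash-and-carry (buy spot, short the forward).
At maturity, profit = |F_mkt − F*| = |382.64 − 376.6502| = HK$5.99 per share

HK$5.99 per share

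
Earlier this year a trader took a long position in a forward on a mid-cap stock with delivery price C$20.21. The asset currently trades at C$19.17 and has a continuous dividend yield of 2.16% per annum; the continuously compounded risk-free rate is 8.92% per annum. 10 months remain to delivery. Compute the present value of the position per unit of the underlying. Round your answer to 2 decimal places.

Current fair forward for the remaining 10 months: F = S·e^((r − q)·T), (r − q) = 0.0892 − 0.0216 = 0.0676
F = 19.17 · e^(0.0676 × 10/12) = 19.17 × 1.057950 = 20.2809
Value of long forward = (F − K)·e^(−rT) = (20.2809 − 20.21) · e^(−0.0892·10/12)
= 0.0709 × 0.928362 = 0.07

C$0.07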